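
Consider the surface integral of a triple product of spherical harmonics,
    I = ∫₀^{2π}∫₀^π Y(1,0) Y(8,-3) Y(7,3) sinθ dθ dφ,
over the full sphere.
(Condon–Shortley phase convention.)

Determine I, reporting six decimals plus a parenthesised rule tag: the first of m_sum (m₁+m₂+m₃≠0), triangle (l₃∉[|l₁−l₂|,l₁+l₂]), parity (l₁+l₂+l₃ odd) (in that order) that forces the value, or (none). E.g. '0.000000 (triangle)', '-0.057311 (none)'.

-0.226917 (none)

Checks pass: Σm=0; 16 even; l₃=7∈[7,9].
(2·1+1)(2·8+1)(2·7+1) = 765
Δ: 2! 0! 14! / 17! → 1/2040
sum: t=1:−1/25401600 = -1/25401600
3j²(1 8 7; 0 0 0) = Δ·Π!·Σ² = 8/255  (sign +1)
sum: t=1:−1/87091200 = -1/87091200
3j²(1 8 7; 0 -3 3) = Δ·Π!·Σ² = 11/408  (sign -1)
combine: 4πI² = 765·8/255·11/408 = 11/17
take √, sign -1: I = -0.22691696
No selection rule forces the value: the integral is nonzero (none).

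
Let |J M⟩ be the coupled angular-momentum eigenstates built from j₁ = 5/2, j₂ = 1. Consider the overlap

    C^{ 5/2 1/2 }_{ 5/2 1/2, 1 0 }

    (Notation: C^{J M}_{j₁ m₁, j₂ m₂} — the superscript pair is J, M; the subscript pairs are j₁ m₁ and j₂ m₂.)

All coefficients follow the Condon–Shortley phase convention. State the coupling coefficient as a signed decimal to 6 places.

+√(1/35) ≈ +0.169031

j₁+j₂−J=1  J+j₁−j₂=4  J−j₁+j₂=1  j₁+j₂+J+1=7
(j₁±m₁, j₂±m₂, J±M) = (3,2,1,1,3,2)
P² = 144/35
sum k=0..1:
  [0] +1/4 = 1/4
  [1] −1/6 = -1/6
S = 1/12
C² = P²·S² = 1/35 ; C = +0.169031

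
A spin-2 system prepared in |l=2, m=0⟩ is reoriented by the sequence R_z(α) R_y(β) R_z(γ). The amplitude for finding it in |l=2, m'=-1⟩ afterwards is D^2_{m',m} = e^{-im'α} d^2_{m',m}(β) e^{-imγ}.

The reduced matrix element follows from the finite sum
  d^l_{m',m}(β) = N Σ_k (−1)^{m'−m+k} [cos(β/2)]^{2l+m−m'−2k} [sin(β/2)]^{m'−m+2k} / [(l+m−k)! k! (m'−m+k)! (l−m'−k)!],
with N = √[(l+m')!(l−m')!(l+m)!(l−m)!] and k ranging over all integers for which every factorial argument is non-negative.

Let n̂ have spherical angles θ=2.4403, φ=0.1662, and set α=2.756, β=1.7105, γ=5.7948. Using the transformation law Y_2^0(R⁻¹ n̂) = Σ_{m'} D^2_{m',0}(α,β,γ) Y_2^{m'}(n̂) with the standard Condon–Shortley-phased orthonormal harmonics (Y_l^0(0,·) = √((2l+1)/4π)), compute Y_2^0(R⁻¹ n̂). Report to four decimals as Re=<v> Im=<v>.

Re=-0.1341 Im=0.0000

Need the full column D^2_{m',0} for m'=−2..2 at α=2.7560, β=1.7105, γ=5.7948.
cos(β/2)=0.656030, sin(β/2)=0.754735
d^2_{-2,0}: single k=2 term ⇒ +0.600498;  D = +0.430608-0.418539i
d^2_{-1,0}: k∈[1..2] ⇒ +0.521964 -0.690848 = -0.168884;  D = +0.156484-0.063519i
d^2_{0,0}: k∈[0..2] ⇒ +0.185223 -0.980610 +0.324472 = -0.470914;  D = -0.470914+0.000000i
d^2_{1,0}: k∈[0..1] ⇒ -0.521964 +0.690848 = +0.168884;  D = -0.156484-0.063519i
d^2_{2,0}: single k=0 term ⇒ +0.600498;  D = +0.430608+0.418539i
Y_2^{m'}(θ=2.4403,φ=0.1662) and Σ D·Y over m':
  (+0.4306-0.4185i)·(+0.1520-0.0525i)  (+0.1565-0.0635i)·(-0.3756+0.0630i)  (-0.4709+0.0000i)·(+0.2369+0.0000i)  (-0.1565-0.0635i)·(+0.3756+0.0630i)  (+0.4306+0.4185i)·(+0.1520+0.0525i)
Y_2^0(R⁻¹ n̂) = -0.134116+0.000000i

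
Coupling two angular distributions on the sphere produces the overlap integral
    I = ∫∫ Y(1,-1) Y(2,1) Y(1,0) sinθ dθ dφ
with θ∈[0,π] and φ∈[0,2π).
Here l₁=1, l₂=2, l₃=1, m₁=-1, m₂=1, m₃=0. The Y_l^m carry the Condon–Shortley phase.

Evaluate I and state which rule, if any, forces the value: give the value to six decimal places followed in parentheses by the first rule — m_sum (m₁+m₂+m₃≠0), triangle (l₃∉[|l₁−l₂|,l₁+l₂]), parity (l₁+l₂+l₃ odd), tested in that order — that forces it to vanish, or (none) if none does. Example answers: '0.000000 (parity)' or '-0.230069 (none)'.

-0.218510 (none)

m-sum 0 ✓  L=4 even ✓  1≤1≤3 ✓
Π(2lᵢ+1) = 3×5×3 = 45
triangle coeff Δ(1,2,1) = 1/30
Σ_t [1,1]: t=1:−1/1 = -1/1
(3j)²=2/15 [(1 2 1; 0 0 0)], sign=+1
Σ_t [2,2]: t=2:+1/2 = 1/2
(3j)²=1/10 [(1 2 1; -1 1 0)], sign=-1
⇒ 4πI² = 3/5
I = (-1)√(3/5/(4π)) = -0.21850969
No selection rule forces the value: the integral is nonzero (none).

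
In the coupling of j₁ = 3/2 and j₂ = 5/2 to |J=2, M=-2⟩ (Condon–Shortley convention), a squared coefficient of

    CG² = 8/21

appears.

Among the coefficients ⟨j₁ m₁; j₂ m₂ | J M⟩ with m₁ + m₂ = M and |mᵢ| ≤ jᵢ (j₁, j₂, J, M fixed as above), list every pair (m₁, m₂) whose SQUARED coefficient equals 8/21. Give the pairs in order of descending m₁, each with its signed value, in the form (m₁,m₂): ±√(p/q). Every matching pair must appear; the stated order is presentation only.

(-1/2,-3/2): −√(8/21)

Admissible pairs with m₁+m₂ = M = -2: (-3/2,-1/2), (-1/2,-3/2), (1/2,-5/2)
  (m₁,m₂)=(1/2,-5/2): CG² = 10/21, CG = +√(10/21)
  (m₁,m₂)=(-1/2,-3/2): CG² = 8/21, CG = −√(8/21)   ← matches the target
  (m₁,m₂)=(-3/2,-1/2): CG² = 1/7, CG = +√(1/7)
Pairs with CG² = 8/21: (-1/2,-3/2): −√(8/21)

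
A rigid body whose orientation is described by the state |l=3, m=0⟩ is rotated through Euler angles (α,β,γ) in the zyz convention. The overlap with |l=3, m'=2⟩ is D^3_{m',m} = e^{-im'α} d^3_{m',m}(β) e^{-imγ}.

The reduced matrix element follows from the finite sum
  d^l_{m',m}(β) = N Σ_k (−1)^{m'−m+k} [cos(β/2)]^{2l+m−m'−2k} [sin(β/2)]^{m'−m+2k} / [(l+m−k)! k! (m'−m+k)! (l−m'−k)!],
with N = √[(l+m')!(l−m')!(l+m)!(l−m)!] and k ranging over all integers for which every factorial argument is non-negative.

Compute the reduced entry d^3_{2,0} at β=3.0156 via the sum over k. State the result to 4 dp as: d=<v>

d=-0.0215

d^3_{2,0}(β=3.0156) via the finite sum:
Half-angle: c=0.062955, s=0.998016. N=√(120·1·6·6)=65.726707
The bounds max(0,m−m')=0 and min(l+m,l−m')=1 give 2 terms
  k=0: (−1)^2·65.7267/(12)·0.0630^4·0.9980^2 = +0.000086
  k=1: (−1)^3·65.7267/(12)·0.0630^2·0.9980^4 = -0.021536
d^3_{2,0}(3.0156) = +0.000086 -0.021536 = -0.021450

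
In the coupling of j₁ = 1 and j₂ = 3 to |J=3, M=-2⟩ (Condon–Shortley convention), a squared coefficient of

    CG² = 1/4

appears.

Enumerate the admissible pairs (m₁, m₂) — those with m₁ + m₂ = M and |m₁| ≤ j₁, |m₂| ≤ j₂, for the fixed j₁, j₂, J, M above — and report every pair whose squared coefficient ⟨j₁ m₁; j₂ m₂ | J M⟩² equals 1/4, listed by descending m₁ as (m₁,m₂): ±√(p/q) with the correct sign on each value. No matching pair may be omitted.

(1,-3): +√(1/4)

Admissible pairs with m₁+m₂ = M = -2: (-1,-1), (0,-2), (1,-3)
  (m₁,m₂)=(1,-3): CG² = 1/4, CG = +√(1/4)   ← matches the target
  (m₁,m₂)=(0,-2): CG² = 1/3, CG = +√(1/3)
  (m₁,m₂)=(-1,-1): CG² = 5/12, CG = −√(5/12)
Pairs with CG² = 1/4: (1,-3): +√(1/4)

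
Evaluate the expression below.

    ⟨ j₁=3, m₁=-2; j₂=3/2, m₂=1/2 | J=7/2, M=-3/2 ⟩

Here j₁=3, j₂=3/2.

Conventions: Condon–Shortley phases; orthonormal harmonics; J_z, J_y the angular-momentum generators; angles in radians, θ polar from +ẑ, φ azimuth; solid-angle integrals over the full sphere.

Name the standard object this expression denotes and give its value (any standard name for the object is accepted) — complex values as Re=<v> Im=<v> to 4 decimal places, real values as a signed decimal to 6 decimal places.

Clebsch–Gordan coefficient, −√(3/7) ≈ -0.654654

This is a Clebsch–Gordan (vector-coupling) coefficient.
√[8·1!5!2!/9! · 1!5!2!1!2!5!] = √(6400/21)
  +(−1)^0/∏(0,1,5,2,0,0)! = 1/240  (running 1/240)
  +(−1)^1/∏(1,0,4,1,1,1)! = -1/24  (running -3/80)
⟨..|..⟩ = √(6400/21)·(-3/80) = -0.654654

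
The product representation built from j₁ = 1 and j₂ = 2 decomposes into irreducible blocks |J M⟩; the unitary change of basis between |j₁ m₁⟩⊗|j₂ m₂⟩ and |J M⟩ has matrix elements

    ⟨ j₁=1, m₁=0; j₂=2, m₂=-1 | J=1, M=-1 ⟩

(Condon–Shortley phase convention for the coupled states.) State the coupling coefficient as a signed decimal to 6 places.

-0.547723  (= −√(3/10))

j₁+j₂−J=2  J+j₁−j₂=0  J−j₁+j₂=2  j₁+j₂+J+1=5
(j₁±m₁, j₂±m₂, J±M) = (1,1,1,3,0,2)
P² = 6/5
sum k=1..1:
  [1] −1/2 = -1/2
S = -1/2
C² = P²·S² = 3/10 ; C = -0.547723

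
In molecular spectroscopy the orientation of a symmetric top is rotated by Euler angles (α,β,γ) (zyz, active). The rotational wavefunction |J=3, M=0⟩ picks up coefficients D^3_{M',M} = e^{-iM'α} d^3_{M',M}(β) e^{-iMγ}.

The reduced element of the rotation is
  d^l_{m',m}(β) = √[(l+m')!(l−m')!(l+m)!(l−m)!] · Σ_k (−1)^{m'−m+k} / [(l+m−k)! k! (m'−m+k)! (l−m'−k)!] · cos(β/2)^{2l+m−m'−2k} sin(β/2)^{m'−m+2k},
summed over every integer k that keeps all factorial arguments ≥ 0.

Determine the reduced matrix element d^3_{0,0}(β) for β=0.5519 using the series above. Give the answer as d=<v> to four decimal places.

d=0.2663

d^3_{0,0}(β=0.5519) via the finite sum:
c=cos(0.551900/2)=0.962167, s=sin(0.551900/2)=0.272461; N=√[6·6·6·6]=36.000000
k∈{0,1,2,3} keeps every argument non-negative
  k=0: (−1)^0·36.0000/(36)·0.9622^6·0.2725^0 = +0.793418
  k=1: (−1)^1·36.0000/(4)·0.9622^4·0.2725^2 = -0.572602
  k=2: (−1)^2·36.0000/(4)·0.9622^2·0.2725^4 = +0.045916
  k=3: (−1)^3·36.0000/(36)·0.9622^0·0.2725^6 = -0.000409
d^3_{0,0}(0.5519) = +0.793418 -0.572602 +0.045916 -0.000409 = +0.266323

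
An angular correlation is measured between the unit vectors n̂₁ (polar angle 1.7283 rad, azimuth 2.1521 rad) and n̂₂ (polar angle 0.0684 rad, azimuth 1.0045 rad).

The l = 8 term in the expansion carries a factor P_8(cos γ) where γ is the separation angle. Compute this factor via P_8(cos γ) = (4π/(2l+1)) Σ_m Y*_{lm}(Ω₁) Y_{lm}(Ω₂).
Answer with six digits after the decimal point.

0.124683

Expand P_8 via completeness: Σ_{m} conj(Y_{8,m}) at Ω₁ times Y_{8,m} at Ω₂ —
  [-8]  conj(Y_{8,-8})(Ω₁) = -0.02889 - 0.46565j ; Y_{8,-8}(Ω₂) = -0.00000 - 0.00000j ; Δ = -0.00000 + 0.00000j
  [-7]  conj(Y_{8,-7})(Ω₁) = 0.23715 - 0.17778j ; Y_{8,-7}(Ω₂) = 0.00000 - 0.00000j ; Δ = 0.00000 - 0.00000j
  [-6]  conj(Y_{8,-6})(Ω₁) = -0.20732 - 0.07479j ; Y_{8,-6}(Ω₂) = 0.00000 + 0.00000j ; Δ = -0.00000 - 0.00000j
  [-5]  conj(Y_{8,-5})(Ω₁) = -0.07344 - 0.30663j ; Y_{8,-5}(Ω₂) = 0.00000 + 0.00001j ; Δ = 0.00000 - 0.00000j
  [-4]  conj(Y_{8,-4})(Ω₁) = -0.08810 + 0.09373j ; Y_{8,-4}(Ω₂) = -0.00019 + 0.00022j ; Δ = -0.00000 - 0.00004j
  [-3]  conj(Y_{8,-3})(Ω₁) = -0.30993 - 0.05420j ; Y_{8,-3}(Ω₂) = -0.00435 - 0.00056j ; Δ = 0.00132 + 0.00041j
  [-2]  conj(Y_{8,-2})(Ω₁) = 0.03404 + 0.07870j ; Y_{8,-2}(Ω₂) = -0.01994 - 0.04255j ; Δ = 0.00267 - 0.00302j
  [-1]  conj(Y_{8,-1})(Ω₁) = -0.17134 + 0.26077j ; Y_{8,-1}(Ω₂) = 0.17364 - 0.27312j ; Δ = 0.04147 + 0.09207j
  [+0]  conj(Y_{8,0})(Ω₁) = 0.07286 + 0.00000j ; Y_{8,0}(Ω₂) = 1.06718 + 0.00000j ; Δ = 0.07776 + 0.00000j
  [+1]  conj(Y_{8,1})(Ω₁) = 0.17134 + 0.26077j ; Y_{8,1}(Ω₂) = -0.17364 - 0.27312j ; Δ = 0.04147 - 0.09207j
  [+2]  conj(Y_{8,2})(Ω₁) = 0.03404 - 0.07870j ; Y_{8,2}(Ω₂) = -0.01994 + 0.04255j ; Δ = 0.00267 + 0.00302j
  [+3]  conj(Y_{8,3})(Ω₁) = 0.30993 - 0.05420j ; Y_{8,3}(Ω₂) = 0.00435 - 0.00056j ; Δ = 0.00132 - 0.00041j
  [+4]  conj(Y_{8,4})(Ω₁) = -0.08810 - 0.09373j ; Y_{8,4}(Ω₂) = -0.00019 - 0.00022j ; Δ = -0.00000 + 0.00004j
  [+5]  conj(Y_{8,5})(Ω₁) = 0.07344 - 0.30663j ; Y_{8,5}(Ω₂) = -0.00000 + 0.00001j ; Δ = 0.00000 + 0.00000j
  [+6]  conj(Y_{8,6})(Ω₁) = -0.20732 + 0.07479j ; Y_{8,6}(Ω₂) = 0.00000 - 0.00000j ; Δ = -0.00000 + 0.00000j
  [+7]  conj(Y_{8,7})(Ω₁) = -0.23715 - 0.17778j ; Y_{8,7}(Ω₂) = -0.00000 - 0.00000j ; Δ = 0.00000 + 0.00000j
  [+8]  conj(Y_{8,8})(Ω₁) = -0.02889 + 0.46565j ; Y_{8,8}(Ω₂) = -0.00000 + 0.00000j ; Δ = -0.00000 - 0.00000j
Total Σ_m = 0.16867 + 0.00000j. Multiply by 0.739198: 0.12468 + 0.00000j. P_8(cos γ) = 0.124683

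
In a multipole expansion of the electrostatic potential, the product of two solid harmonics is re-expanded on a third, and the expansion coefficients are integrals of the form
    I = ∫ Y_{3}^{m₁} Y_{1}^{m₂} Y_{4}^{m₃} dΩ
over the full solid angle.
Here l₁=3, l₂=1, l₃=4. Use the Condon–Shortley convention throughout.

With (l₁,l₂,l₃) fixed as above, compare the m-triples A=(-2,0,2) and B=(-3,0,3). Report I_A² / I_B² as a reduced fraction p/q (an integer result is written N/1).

12/7

l's match ⇒ only the (l;m) 3-j factors differ between A and B.
A: triangle coeff Δ(3,1,4) = 1/252; Σ_t [0,0]: t=0:+1/120 = 1/120; (3j)²=1/21 [(3 1 4; -2 0 2)], sign=+1
B: triangle coeff Δ(3,1,4) = 1/252; Σ_t [0,0]: t=0:+1/720 = 1/720; (3j)²=1/36 [(3 1 4; -3 0 3)], sign=-1
I_A²/I_B² = (1/21)/(1/36) = 12/7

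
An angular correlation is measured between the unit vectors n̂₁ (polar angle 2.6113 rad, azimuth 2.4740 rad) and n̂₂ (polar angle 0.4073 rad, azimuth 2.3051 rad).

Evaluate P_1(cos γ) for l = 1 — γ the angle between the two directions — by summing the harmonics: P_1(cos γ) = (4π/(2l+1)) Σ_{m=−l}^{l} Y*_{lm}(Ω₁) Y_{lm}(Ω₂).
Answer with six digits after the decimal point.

-0.594581

Expand P_1 via completeness: Σ_{m} conj(Y_{1,m}) at Ω₁ times Y_{1,m} at Ω₂ —
  m=-1: Y*=-0.137231+0.108185i  Y=-0.091707-0.101592i  product +0.023576+0.004020i
  m=+0: Y*=-0.421497-0.000000i  Y=+0.448632+0.000000i  product -0.189097-0.000000i
  m=+1: Y*=+0.137231+0.108185i  Y=+0.091707-0.101592i  product +0.023576-0.004020i
Σ over m = -0.141946+0.000000i; ×(4π/3) → -0.594581+0.000000i. Real part: -0.594581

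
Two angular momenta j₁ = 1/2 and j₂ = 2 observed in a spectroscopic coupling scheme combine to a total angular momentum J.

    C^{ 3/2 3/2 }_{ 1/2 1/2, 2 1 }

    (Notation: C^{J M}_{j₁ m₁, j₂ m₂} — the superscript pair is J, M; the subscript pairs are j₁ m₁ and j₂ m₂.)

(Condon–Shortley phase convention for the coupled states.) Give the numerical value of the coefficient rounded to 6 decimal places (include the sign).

triangle: 1!*0!*3!/5! = 6/120
(j±m)!: 1!*0!*3!*1!*3!*0! = 36
prefactor² = (2J+1)*Δ*N² = 36/5
  k=0: +1/(0!*1!*0!*3!*0!*0!) = 1/6
Σ = 1/6  ⇒  CG² = 36/5*(1/6)² = 1/5
CG = +√(1/5) = +0.447214

+√(1/5) ≈ +0.447214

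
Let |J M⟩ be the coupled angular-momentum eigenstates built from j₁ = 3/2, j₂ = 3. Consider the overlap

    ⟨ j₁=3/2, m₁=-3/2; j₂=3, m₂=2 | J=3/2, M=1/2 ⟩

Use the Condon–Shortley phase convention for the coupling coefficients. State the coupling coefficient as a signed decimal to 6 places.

j₁+j₂−J=3  J+j₁−j₂=0  J−j₁+j₂=3  j₁+j₂+J+1=7
(j₁±m₁, j₂±m₂, J±M) = (0,3,5,1,2,1)
P² = 288/7
sum k=3..3:
  [3] −1/12 = -1/12
S = -1/12
C² = P²·S² = 2/7 ; C = -0.534522

-0.534522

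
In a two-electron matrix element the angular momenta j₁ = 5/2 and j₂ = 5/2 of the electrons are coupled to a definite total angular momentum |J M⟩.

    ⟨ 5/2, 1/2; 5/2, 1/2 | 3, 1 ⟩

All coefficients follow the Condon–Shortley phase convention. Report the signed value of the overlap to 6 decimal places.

−√(4/15) = -0.516398

triangle: 2!×3!×3!/9! = 72/362880
(j±m)!: 3!×2!×3!×2!×4!×2! = 6912
prefactor² = (2J+1)×Δ×N² = 48/5
  k=0: +1/(0!×2!×2!×3!×1!×0!) = 1/24
  k=1: −1/(1!×1!×1!×2!×2!×1!) = -1/4
  k=2: +1/(2!×0!×0!×1!×3!×2!) = 1/24
Σ = -1/6  ⇒  CG² = 48/5×(-1/6)² = 4/15
CG = −√(4/15) = -0.516398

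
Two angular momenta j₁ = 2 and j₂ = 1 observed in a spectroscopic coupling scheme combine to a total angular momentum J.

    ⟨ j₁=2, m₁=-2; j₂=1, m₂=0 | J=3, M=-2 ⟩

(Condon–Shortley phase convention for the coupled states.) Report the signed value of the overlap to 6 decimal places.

j₁+j₂−J=0  J+j₁−j₂=4  J−j₁+j₂=2  j₁+j₂+J+1=7
(j₁±m₁, j₂±m₂, J±M) = (0,4,1,1,1,5)
P² = 192
sum k=0..0:
  [0] +1/24 = 1/24
S = 1/24
C² = P²·S² = 1/3 ; C = +0.577350

+√(1/3) = +0.577350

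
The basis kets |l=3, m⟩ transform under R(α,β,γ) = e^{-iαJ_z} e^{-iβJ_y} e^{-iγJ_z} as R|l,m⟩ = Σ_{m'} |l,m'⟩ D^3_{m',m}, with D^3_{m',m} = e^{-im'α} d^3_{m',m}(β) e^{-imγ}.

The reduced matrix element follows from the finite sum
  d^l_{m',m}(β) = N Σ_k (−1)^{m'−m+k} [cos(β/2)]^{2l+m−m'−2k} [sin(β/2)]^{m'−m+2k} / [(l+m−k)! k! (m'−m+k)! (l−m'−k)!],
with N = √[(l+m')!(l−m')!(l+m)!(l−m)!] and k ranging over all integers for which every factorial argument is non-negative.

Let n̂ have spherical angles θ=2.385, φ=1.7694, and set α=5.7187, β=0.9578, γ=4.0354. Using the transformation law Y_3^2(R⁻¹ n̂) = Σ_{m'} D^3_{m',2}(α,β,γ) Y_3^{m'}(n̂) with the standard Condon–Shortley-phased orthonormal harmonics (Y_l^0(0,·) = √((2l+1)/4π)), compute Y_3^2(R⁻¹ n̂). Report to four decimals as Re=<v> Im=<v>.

Re=-0.2823 Im=-0.0581

Need the full column D^3_{m',2} for m'=−3..3 at α=5.7187, β=0.9578, γ=4.0354.
cos(β/2)=0.887502, sin(β/2)=0.460803
d^3_{-3,2}: single k=5 term ⇒ +0.045167;  D = -0.042589+0.015040i
d^3_{-2,2}: k∈[4..5] ⇒ +0.177571 -0.009574 = +0.167997;  D = -0.163762-0.037482i
d^3_{-1,2}: k∈[3..4] ⇒ +0.432598 -0.058311 = +0.374288;  D = -0.263576-0.265743i
d^3_{0,2}: k∈[2..3] ⇒ +0.721555 -0.194519 = +0.527037;  D = -0.113378-0.514697i
d^3_{1,2}: k∈[1..2] ⇒ +0.802348 -0.432598 = +0.369750;  D = +0.125976-0.347628i
d^3_{2,2}: k∈[0..1] ⇒ +0.488672 -0.658687 = -0.170015;  D = -0.134452+0.104057i
d^3_{3,2}: single k=0 term ⇒ -0.621496;  D = -0.618743+0.058433i
Y_3^{m'}(θ=2.385,φ=1.7694) and Σ D·Y over m':
  (-0.0426+0.0150i)·(+0.0757+0.1117i)  (-0.1638-0.0375i)·(+0.3229-0.1355i)  (-0.2636-0.2657i)·(-0.0720-0.3575i)  (-0.1134-0.5147i)·(+0.0966+0.0000i)  (+0.1260-0.3476i)·(+0.0720-0.3575i)  (-0.1345+0.1041i)·(+0.3229+0.1355i)  (-0.6187+0.0584i)·(-0.0757+0.1117i)
Y_3^2(R⁻¹ n̂) = -0.282272-0.058115i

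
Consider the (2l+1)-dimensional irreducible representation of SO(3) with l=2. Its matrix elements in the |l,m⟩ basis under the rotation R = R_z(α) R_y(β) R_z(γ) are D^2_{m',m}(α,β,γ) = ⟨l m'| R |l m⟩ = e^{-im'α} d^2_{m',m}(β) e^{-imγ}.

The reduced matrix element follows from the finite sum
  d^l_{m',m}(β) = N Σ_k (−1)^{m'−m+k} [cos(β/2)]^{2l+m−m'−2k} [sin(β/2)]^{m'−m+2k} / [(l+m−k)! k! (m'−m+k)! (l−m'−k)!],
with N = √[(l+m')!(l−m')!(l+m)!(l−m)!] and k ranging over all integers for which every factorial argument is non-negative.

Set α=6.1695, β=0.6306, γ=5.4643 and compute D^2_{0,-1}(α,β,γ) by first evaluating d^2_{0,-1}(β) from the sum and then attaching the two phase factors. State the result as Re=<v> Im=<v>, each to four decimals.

D^2_{0,-1}(6.1695,0.6306,5.4643) = e^{-i·0·6.1695}·d^2_{0,-1}(0.6306)·e^{-i·-1·5.4643}. Compute d first:
With c≡cos(β/2)=0.950703 and s≡sin(β/2)=0.310102, N=[2·2·1·6]^{1/2}=4.898979
k: max(0,(-1)−(0))=0 … min(2+(-1),2−(0))=1
  k=0: (−1)^1·4.8990/(2)·0.9507^3·0.3101^1 = -0.652702
  k=1: (−1)^2·4.8990/(2)·0.9507^1·0.3101^3 = +0.069444
d^2_{0,-1}(0.6306) = -0.652702 +0.069444 = -0.583258
Phases: e^{-i·(0)·6.1695}=+1.000000+0.000000i, e^{-i·(-1)·5.4643}=+0.683036-0.730385i ⇒ D=-0.398386+0.426003i

Re=-0.3984 Im=0.4260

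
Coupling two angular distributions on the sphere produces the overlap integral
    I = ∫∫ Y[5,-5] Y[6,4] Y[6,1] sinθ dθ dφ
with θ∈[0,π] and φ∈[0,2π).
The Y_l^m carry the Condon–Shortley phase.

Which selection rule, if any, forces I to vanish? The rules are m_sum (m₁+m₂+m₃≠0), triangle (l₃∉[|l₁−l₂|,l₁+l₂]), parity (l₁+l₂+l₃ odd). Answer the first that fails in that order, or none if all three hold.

parity

Σmᵢ = 0  ✓
l₃∈[|l₁−l₂|,l₁+l₂]=[1,11], have l₃=6  ✓
Σlᵢ = 17 ⇒ odd  ✗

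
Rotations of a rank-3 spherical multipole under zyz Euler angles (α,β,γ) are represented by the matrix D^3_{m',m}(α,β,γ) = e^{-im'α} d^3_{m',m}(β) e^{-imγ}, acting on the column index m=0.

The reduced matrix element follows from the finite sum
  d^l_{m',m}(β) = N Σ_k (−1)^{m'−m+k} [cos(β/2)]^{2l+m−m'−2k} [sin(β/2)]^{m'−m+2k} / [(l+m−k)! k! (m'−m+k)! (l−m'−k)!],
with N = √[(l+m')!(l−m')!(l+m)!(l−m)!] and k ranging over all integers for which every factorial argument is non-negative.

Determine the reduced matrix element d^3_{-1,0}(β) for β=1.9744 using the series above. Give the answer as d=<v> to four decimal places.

d^3_{-1,0}(β=1.9744) via the finite sum:
With c≡cos(β/2)=0.551029 and s≡sin(β/2)=0.834486, N=[2·24·6·6]^{1/2}=41.569219
k∈{1,2,3} keeps every argument non-negative
  k=1: (−1)^0·41.5692/(12)·0.5510^5·0.8345^1 = +0.146852
  k=2: (−1)^1·41.5692/(4)·0.5510^3·0.8345^3 = -1.010397
  k=3: (−1)^2·41.5692/(12)·0.5510^1·0.8345^5 = +0.772433
d^3_{-1,0}(1.9744) = +0.146852 -1.010397 +0.772433 = -0.091111

d=-0.0911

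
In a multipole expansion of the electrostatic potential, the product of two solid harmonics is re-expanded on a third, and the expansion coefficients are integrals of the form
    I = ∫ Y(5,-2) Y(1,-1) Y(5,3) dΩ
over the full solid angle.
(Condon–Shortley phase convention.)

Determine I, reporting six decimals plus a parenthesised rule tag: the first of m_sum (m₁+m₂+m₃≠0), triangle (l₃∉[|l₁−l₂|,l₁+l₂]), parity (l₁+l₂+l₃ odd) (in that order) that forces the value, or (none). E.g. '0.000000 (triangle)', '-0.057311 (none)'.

0.000000 (parity)

L=11 odd ⇒ parity kills the (l;000) factor ⇒ I = 0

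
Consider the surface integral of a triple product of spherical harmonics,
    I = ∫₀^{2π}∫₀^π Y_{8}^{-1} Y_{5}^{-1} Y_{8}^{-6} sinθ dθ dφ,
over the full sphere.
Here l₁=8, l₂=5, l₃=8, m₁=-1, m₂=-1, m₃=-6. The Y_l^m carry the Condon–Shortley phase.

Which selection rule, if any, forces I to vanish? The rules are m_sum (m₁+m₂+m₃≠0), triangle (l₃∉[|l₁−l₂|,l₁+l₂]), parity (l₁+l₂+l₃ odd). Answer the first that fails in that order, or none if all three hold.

m_sum

azimuthal sum: -1 − 1 − 6 = -8  ✗
3 ≤ 8 ≤ 13 (triangle on l)
L = 8 + 5 + 8 = 21 (odd)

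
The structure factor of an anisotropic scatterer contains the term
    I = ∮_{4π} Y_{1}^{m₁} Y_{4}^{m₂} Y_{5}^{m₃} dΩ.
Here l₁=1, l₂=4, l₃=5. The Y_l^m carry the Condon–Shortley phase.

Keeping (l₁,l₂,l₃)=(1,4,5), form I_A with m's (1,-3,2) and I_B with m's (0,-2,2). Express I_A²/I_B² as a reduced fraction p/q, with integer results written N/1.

1/7

Shared (l₁,l₂,l₃)=(1,4,5): N and (l;000)² cancel in I_A²/I_B².
A: Δ = 0!·2!·8!/11! = 1/495; Racah Σ t=0..0: t=0:+1/10080 = 1/10080; ⇒ 3j(1 4 5; 1 -3 2)² = 1/165, sgn -1
B: Δ = 0!·2!·8!/11! = 1/495; Racah Σ t=0..0: t=0:+1/1440 = 1/1440; ⇒ 3j(1 4 5; 0 -2 2)² = 7/165, sgn -1
I_A²/I_B² = (1/165)/(7/165) = 1/7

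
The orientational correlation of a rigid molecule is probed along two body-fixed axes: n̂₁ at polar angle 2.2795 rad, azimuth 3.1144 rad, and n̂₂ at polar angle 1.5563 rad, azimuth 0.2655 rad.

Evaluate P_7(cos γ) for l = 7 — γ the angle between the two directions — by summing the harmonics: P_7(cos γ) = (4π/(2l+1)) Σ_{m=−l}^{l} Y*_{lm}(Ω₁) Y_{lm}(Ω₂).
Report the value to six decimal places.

Expand P_7 via completeness: Σ_{m} conj(Y_{7,m}) at Ω₁ times Y_{7,m} at Ω₂ —
  term(m=-7) = +0.016711+0.032253i   from Y*(Ω₁)=-0.071385+0.013755i, Y(Ω₂)=-0.141782-0.479134i
  term(m=-6) = +0.001165+0.006212i   from Y*(Ω₁)=-0.230092+0.037878i, Y(Ω₂)=-0.000602-0.027098i
  term(m=-5) = +0.016343-0.151675i   from Y*(Ω₁)=-0.413266+0.056538i, Y(Ω₂)=-0.088107+0.354963i
  term(m=-4) = +0.004937-0.011677i   from Y*(Ω₁)=-0.395449+0.043184i, Y(Ω₂)=-0.015525+0.027834i
  term(m=-3) = -0.007170+0.008640i   from Y*(Ω₁)=-0.033883+0.002770i, Y(Ω₂)=+0.230923-0.236109i
  term(m=-2) = +0.009863-0.006538i   from Y*(Ω₁)=+0.347925-0.018941i, Y(Ω₂)=+0.029284-0.017197i
  term(m=-1) = -0.059379+0.017894i   from Y*(Ω₁)=+0.195238-0.005310i, Y(Ω₂)=-0.306401+0.083316i
  term(m=+0) = +0.010284+0.000000i   from Y*(Ω₁)=-0.297412-0.000000i, Y(Ω₂)=-0.034579+0.000000i
  term(m=+1) = -0.059379-0.017894i   from Y*(Ω₁)=-0.195238-0.005310i, Y(Ω₂)=+0.306401+0.083316i
  term(m=+2) = +0.009863+0.006538i   from Y*(Ω₁)=+0.347925+0.018941i, Y(Ω₂)=+0.029284+0.017197i
  term(m=+3) = -0.007170-0.008640i   from Y*(Ω₁)=+0.033883+0.002770i, Y(Ω₂)=-0.230923-0.236109i
  term(m=+4) = +0.004937+0.011677i   from Y*(Ω₁)=-0.395449-0.043184i, Y(Ω₂)=-0.015525-0.027834i
  term(m=+5) = +0.016343+0.151675i   from Y*(Ω₁)=+0.413266+0.056538i, Y(Ω₂)=+0.088107+0.354963i
  term(m=+6) = +0.001165-0.006212i   from Y*(Ω₁)=-0.230092-0.037878i, Y(Ω₂)=-0.000602+0.027098i
  term(m=+7) = +0.016711-0.032253i   from Y*(Ω₁)=+0.071385+0.013755i, Y(Ω₂)=+0.141782-0.479134i
Accumulated sum -0.024775+0.000000i; after 4π/(2l+1) scaling, -0.020755+0.000000i ⇒ P_7 = -0.020755

-0.020755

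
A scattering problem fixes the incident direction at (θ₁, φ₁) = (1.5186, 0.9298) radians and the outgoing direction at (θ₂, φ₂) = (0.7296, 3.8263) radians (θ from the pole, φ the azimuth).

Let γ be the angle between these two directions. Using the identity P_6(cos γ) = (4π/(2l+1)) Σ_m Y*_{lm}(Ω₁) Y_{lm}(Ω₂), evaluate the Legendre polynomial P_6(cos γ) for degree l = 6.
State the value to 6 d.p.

0.155225

Summing Y*_{l m}(θ₁,φ₁)·Y_{l m}(θ₂,φ₂) over m ∈ [−6, 6]; prefactor 4π/(2·6+1) = 0.966644:
  m=-6: (0.36512 - 0.31028j) × (-0.02407 + 0.03487j) = 0.00203 + 0.02020j  (running Σ = 0.00203 + 0.02020j)
  m=-5: (-0.00549 - 0.08654j) × (0.15768 - 0.04567j) = -0.00482 - 0.01339j  (running Σ = -0.00279 + 0.00681j)
  m=-4: (0.28838 + 0.18795j) × (-0.33129 - 0.14115j) = -0.06901 - 0.10297j  (running Σ = -0.07179 - 0.09616j)
  m=-3: (0.09435 - 0.03468j) × (0.20802 + 0.39634j) = 0.03337 + 0.03018j  (running Σ = -0.03842 - 0.06598j)
  m=-2: (-0.08800 + 0.29618j) × (0.03437 - 0.16838j) = 0.04685 + 0.02500j  (running Σ = 0.00842 - 0.04098j)
  m=-1: (0.06313 + 0.08462j) × (0.23478 - 0.19169j) = 0.03104 + 0.00776j  (running Σ = 0.03947 - 0.03321j)
  m=0: (-0.29983 + 0.00000j) × (-0.27232 + 0.00000j) = 0.08165 + 0.00000j  (running Σ = 0.12111 - 0.03321j)
  m=1: (-0.06313 + 0.08462j) × (-0.23478 - 0.19169j) = 0.03104 - 0.00776j  (running Σ = 0.15216 - 0.04098j)
  m=2: (-0.08800 - 0.29618j) × (0.03437 + 0.16838j) = 0.04685 - 0.02500j  (running Σ = 0.19900 - 0.06598j)
  m=3: (-0.09435 - 0.03468j) × (-0.20802 + 0.39634j) = 0.03337 - 0.03018j  (running Σ = 0.23237 - 0.09616j)
  m=4: (0.28838 - 0.18795j) × (-0.33129 + 0.14115j) = -0.06901 + 0.10297j  (running Σ = 0.16337 + 0.00681j)
  m=5: (0.00549 - 0.08654j) × (-0.15768 - 0.04567j) = -0.00482 + 0.01339j  (running Σ = 0.15855 + 0.02020j)
  m=6: (0.36512 + 0.31028j) × (-0.02407 - 0.03487j) = 0.00203 - 0.02020j  (running Σ = 0.16058 + 0.00000j)
Σ over m = 0.16058 + 0.00000j; ×(4π/13) → 0.15523 + 0.00000j. Real part: 0.155225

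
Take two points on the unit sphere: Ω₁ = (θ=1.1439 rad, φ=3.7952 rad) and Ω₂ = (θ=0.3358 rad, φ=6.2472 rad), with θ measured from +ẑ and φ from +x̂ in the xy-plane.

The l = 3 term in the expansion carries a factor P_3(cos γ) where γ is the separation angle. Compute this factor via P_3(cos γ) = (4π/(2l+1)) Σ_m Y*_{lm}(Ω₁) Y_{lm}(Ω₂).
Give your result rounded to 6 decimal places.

-0.229116

Term-by-term m-sum for l=3 (normalisation 4π/7 = 1.795196):
  m=-3: (+0.119642-0.291040i) × (+0.014842+0.001609i) = +0.002244-0.004127i  (running Σ = +0.002244-0.004127i)
  m=-2: (+0.091347+0.338499i) × (+0.104504+0.007534i) = +0.006996+0.036063i  (running Σ = +0.009240+0.031936i)
  m=-1: (+0.033356+0.025547i) × (+0.367925+0.013246i) = +0.011934+0.009841i  (running Σ = +0.021174+0.041777i)
  m=0: (-0.331094-0.000000i) × (+0.513373+0.000000i) = -0.169975-0.000000i  (running Σ = -0.148801+0.041777i)
  m=1: (-0.033356+0.025547i) × (-0.367925+0.013246i) = +0.011934-0.009841i  (running Σ = -0.136867+0.031936i)
  m=2: (+0.091347-0.338499i) × (+0.104504-0.007534i) = +0.006996-0.036063i  (running Σ = -0.129871-0.004127i)
  m=3: (-0.119642-0.291040i) × (-0.014842+0.001609i) = +0.002244+0.004127i  (running Σ = -0.127627-0.000000i)
Σ over m = -0.127627-0.000000i; ×(4π/7) → -0.229116-0.000000i. Real part: -0.229116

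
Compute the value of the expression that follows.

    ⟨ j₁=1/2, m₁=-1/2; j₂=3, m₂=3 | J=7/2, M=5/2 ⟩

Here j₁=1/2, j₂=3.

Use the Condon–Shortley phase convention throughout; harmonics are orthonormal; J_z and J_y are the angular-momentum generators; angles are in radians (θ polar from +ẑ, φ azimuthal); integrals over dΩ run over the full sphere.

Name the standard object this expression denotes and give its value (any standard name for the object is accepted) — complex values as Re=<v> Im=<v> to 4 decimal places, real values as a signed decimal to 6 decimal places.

This is a Clebsch–Gordan (vector-coupling) coefficient.
j₁+j₂−J=0  J+j₁−j₂=1  J−j₁+j₂=6  j₁+j₂+J+1=8
(j₁±m₁, j₂±m₂, J±M) = (0,1,6,0,6,1)
P² = 518400/7
sum k=0..0:
  [0] +1/720 = 1/720
S = 1/720
C² = P²·S² = 1/7 ; C = +0.377964

Clebsch–Gordan coefficient, +√(1/7) ≈ +0.377964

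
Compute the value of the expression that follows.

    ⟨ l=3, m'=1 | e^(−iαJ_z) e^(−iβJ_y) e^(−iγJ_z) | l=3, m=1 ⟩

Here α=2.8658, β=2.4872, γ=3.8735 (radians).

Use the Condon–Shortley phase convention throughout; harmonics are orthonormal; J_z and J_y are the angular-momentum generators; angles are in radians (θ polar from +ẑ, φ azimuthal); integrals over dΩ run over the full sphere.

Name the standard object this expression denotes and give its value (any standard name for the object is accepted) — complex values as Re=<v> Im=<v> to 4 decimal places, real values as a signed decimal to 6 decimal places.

Wigner D-matrix element, Re=0.3797 Im=-0.1863

This is a Wigner D-matrix element — the rotation-matrix element ⟨l m'| R(α,β,γ) |l m⟩ in the angular-momentum basis.
First d^3_{1,1}(β=2.4872), then the phase factors e^{-i(1)α} and e^{-i(1)γ}:
Half-angle: c=0.321389, s=0.946947. N=√(24·2·24·2)=48.000000
The bounds max(0,m−m')=0 and min(l+m,l−m')=2 give 3 terms
  k=0: (−1)^0·48.0000/(48)·0.3214^6·0.9469^0 = +0.001102
  k=1: (−1)^1·48.0000/(6)·0.3214^4·0.9469^2 = -0.076536
  k=2: (−1)^2·48.0000/(8)·0.3214^2·0.9469^4 = +0.498330
d^3_{1,1}(2.4872) = +0.001102 -0.076536 +0.498330 = +0.422896
Phases: e^{-i·(1)·2.8658}=-0.962210-0.272310i, e^{-i·(1)·3.8735}=-0.743901+0.668290i ⇒ D=+0.379664-0.186270i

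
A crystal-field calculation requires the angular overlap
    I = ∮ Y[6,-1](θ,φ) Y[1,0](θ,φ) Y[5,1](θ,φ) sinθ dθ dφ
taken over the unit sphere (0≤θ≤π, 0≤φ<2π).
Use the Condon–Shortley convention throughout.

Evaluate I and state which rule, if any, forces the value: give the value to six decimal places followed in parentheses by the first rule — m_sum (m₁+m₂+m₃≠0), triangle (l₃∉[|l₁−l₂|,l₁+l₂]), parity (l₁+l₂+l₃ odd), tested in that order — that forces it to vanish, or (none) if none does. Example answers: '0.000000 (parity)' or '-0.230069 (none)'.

m-sum 0 ✓  L=12 even ✓  5≤5≤7 ✓
Π(2lᵢ+1) = 13×3×11 = 429
triangle coeff Δ(6,1,5) = 1/858
Σ_t [1,1]: t=1:−1/14400 = -1/14400
(3j)²=6/143 [(6 1 5; 0 0 0)], sign=+1
Σ_t [1,1]: t=1:−1/17280 = -1/17280
(3j)²=35/858 [(6 1 5; -1 0 1)], sign=-1
⇒ 4πI² = 105/143
I = (-1)√(105/143/(4π)) = -0.24172507
No selection rule forces the value: the integral is nonzero (none).

-0.241725 (none)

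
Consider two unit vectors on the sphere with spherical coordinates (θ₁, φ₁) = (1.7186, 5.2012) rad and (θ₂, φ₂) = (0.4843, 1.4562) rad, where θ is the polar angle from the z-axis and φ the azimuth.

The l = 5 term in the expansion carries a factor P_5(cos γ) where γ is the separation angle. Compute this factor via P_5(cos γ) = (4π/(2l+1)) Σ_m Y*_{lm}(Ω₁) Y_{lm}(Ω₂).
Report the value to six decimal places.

Summing Y*_{l m}(θ₁,φ₁)·Y_{l m}(θ₂,φ₂) over m ∈ [−5, 5]; prefactor 4π/(2·5+1) = 1.142397:
  m=-5: (+0.282225+0.336749i) × (+0.005505-0.008533i) = +0.004427-0.000554i  (running Σ = +0.004427-0.000554i)
  m=-4: (+0.077586-0.191771i) × (+0.054736+0.027009i) = +0.009426-0.008401i  (running Σ = +0.013853-0.008956i)
  m=-3: (+0.267947-0.028066i) × (-0.071187+0.198844i) = -0.013494+0.055278i  (running Σ = +0.000360+0.046322i)
  m=-2: (-0.127610-0.189286i) × (-0.427350-0.099697i) = +0.035663+0.093614i  (running Σ = +0.036022+0.139936i)
  m=-1: (+0.105060-0.197533i) × (+0.049741-0.432152i) = -0.080138-0.055227i  (running Σ = -0.044116+0.084708i)
  m=0: (-0.232706-0.000000i) × (-0.122016+0.000000i) = +0.028394+0.000000i  (running Σ = -0.015722+0.084708i)
  m=1: (-0.105060-0.197533i) × (-0.049741-0.432152i) = -0.080138+0.055227i  (running Σ = -0.095861+0.139936i)
  m=2: (-0.127610+0.189286i) × (-0.427350+0.099697i) = +0.035663-0.093614i  (running Σ = -0.060198+0.046322i)
  m=3: (-0.267947-0.028066i) × (+0.071187+0.198844i) = -0.013494-0.055278i  (running Σ = -0.073692-0.008956i)
  m=4: (+0.077586+0.191771i) × (+0.054736-0.027009i) = +0.009426+0.008401i  (running Σ = -0.064265-0.000554i)
  m=5: (-0.282225+0.336749i) × (-0.005505-0.008533i) = +0.004427+0.000554i  (running Σ = -0.059838-0.000000i)
Σ over m = -0.059838-0.000000i; ×(4π/11) → -0.068359-0.000000i. Real part: -0.068359

-0.068359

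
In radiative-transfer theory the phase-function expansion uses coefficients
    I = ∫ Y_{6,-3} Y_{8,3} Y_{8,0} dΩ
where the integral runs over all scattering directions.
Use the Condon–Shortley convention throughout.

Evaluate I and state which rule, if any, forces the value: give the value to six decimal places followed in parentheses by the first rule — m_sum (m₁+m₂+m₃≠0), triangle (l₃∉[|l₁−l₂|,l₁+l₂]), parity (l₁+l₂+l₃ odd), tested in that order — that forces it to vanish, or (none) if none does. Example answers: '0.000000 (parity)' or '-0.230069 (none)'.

Rules hold: Σm=0, L=22 even, 2≤8≤14.
N = 13·17·17 = 3757
Δ = 6!·6!·10!/23! = 1/13742520792
Racah Σ t=0..6: t=0:+1/41803776000 t=1:−1/435456000 t=2:+1/39813120 t=3:−1/18662400 t=4:+1/39813120 t=5:−1/435456000 t=6:+1/41803776000 = -11/1393459200
⇒ 3j(6 8 8; 0 0 0)² = 600/96577, sgn -1
Racah Σ t=3..6: t=3:−1/2090188800 t=4:+1/174182400 t=5:−1/99532800 t=6:+1/373248000 = -11/5225472000
⇒ 3j(6 8 8; -3 3 0)² = 528/96577, sgn -1
4πI² = N·(3j₀)²·(3jₘ)² = 316800/2482597
I = +1·√(0.127608/4π) = 0.10077076
No selection rule forces the value: the integral is nonzero (none).

0.100771 (none)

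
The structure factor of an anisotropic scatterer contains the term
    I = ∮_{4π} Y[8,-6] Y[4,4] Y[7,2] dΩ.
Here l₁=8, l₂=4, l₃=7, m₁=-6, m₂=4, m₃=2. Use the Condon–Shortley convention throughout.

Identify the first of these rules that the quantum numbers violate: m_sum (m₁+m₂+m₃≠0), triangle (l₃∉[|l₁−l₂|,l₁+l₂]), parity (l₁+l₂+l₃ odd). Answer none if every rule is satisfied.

Σmᵢ = 0  ✓
l₃∈[|l₁−l₂|,l₁+l₂]=[4,12], have l₃=7  ✓
Σlᵢ = 19 ⇒ odd  ✗

parity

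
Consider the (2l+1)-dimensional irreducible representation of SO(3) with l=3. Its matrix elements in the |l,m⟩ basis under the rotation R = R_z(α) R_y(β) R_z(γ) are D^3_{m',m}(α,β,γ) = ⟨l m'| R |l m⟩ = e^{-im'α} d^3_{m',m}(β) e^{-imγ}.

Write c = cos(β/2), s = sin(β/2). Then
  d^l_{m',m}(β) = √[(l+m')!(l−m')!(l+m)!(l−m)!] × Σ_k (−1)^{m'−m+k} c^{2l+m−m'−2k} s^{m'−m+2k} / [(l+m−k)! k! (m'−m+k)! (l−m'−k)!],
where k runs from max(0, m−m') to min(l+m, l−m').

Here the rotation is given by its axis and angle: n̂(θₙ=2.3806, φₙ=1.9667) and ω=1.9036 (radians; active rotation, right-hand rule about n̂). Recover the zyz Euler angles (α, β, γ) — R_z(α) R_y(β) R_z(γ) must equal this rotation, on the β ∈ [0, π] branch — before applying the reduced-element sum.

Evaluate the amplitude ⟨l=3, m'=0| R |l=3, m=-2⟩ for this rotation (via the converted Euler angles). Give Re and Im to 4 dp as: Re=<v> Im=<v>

Axis–angle → zyz. n̂ = (sinθₙcosφₙ, sinθₙsinφₙ, cosθₙ) = (-0.265954, +0.636296, -0.724152), ω = 1.9036.
R = I cosω + sinω [n̂]ₓ + (1−cosω) n̂n̂ᵀ gives
  R = [-0.232855, +0.459907, +0.856892; -0.908928, +0.210448, -0.359946; -0.345872, -0.862669, +0.369019]
β = atan2(√(R₁₃²+R₂₃²), R₃₃) = 1.192843; α = atan2(R₂₃, R₁₃) mod 2π = 5.885507; γ = atan2(R₃₂, −R₃₁) mod 2π = 5.093700
Split into d^3_{0,-2}(β=1.1928) × two z-phases.
With c≡cos(β/2)=0.827351 and s≡sin(β/2)=0.561686, N=[6·6·1·120]^{1/2}=65.726707
k: max(0,(-2)−(0))=0 … min(3+(-2),3−(0))=1
  k=0: (−1)^2·65.7267/(12)·0.8274^4·0.5617^2 = +0.809666
  k=1: (−1)^3·65.7267/(12)·0.8274^2·0.5617^4 = -0.373175
d^3_{0,-2}(1.1928) = +0.809666 -0.373175 = +0.436491
D = (+1.000000+0.000000i)·(+0.436491)·(-0.723028-0.690819i) = -0.315595-0.301536i

Re=-0.3156 Im=-0.3015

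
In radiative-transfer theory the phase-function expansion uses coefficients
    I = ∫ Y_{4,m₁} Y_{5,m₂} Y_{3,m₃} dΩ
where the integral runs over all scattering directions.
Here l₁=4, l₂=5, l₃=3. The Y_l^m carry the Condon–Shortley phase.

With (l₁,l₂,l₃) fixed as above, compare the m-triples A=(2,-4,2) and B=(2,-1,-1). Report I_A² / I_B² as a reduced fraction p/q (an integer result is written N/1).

3360/1849

Shared (l₁,l₂,l₃)=(4,5,3): N and (l;000)² cancel in I_A²/I_B².
A: Δ = 6!·2!·4!/13! = 1/180180; Racah Σ t=0..1: t=0:+1/8640 t=1:−1/2880 = -1/4320; ⇒ 3j(4 5 3; 2 -4 2)² = 8/429, sgn +1
B: Δ = 6!·2!·4!/13! = 1/180180; Racah Σ t=0..2: t=0:+1/34560 t=1:−1/720 t=2:+1/384 = 43/34560; ⇒ 3j(4 5 3; 2 -1 -1)² = 1849/180180, sgn +1
I_A²/I_B² = (8/429)/(1849/180180) = 3360/1849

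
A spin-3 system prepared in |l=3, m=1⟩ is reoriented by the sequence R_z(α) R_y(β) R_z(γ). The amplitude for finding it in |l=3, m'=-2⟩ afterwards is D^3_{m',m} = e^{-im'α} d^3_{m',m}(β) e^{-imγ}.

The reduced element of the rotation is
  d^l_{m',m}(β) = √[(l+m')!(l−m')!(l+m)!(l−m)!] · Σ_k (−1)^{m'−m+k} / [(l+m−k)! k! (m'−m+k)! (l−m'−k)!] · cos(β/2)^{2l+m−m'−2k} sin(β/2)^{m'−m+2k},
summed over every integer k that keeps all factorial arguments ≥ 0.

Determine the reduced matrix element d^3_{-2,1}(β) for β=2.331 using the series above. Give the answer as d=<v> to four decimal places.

d^3_{-2,1}(β=2.3310) via the finite sum:
c=cos(2.331000/2)=0.394291, s=sin(2.331000/2)=0.918986; N=√[1·120·24·2]=75.894664
k: max(0,(1)−(-2))=3 … min(3+(1),3−(-2))=4
  k=3: (−1)^0·75.8947/(12)·0.3943^3·0.9190^3 = +0.300889
  k=4: (−1)^1·75.8947/(24)·0.3943^1·0.9190^5 = -0.817260
d^3_{-2,1}(2.3310) = +0.300889 -0.817260 = -0.516371

d=-0.5164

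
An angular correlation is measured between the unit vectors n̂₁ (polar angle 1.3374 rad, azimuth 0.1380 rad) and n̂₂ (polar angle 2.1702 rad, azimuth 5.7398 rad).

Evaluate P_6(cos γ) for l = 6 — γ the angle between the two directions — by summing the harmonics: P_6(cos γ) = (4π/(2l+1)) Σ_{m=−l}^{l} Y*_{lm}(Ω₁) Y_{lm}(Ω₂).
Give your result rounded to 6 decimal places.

Summing Y*_{l m}(θ₁,φ₁)·Y_{l m}(θ₂,φ₂) over m ∈ [−6, 6]; prefactor 4π/(2·6+1) = 0.966644:
  m=-6: Y*=(0.277056, 0.301728)  Y=(-0.151985, -0.018129)  product (-0.036638, -0.050881)
  m=-5: Y*=(0.260172, 0.214730)  Y=(0.330103, -0.149266)  product (0.117935, 0.032048)
  m=-4: Y*=(-0.112018, -0.068987)  Y=(-0.235095, 0.341621)  product (0.049902, -0.022049)
  m=-3: Y*=(-0.306297, -0.134585)  Y=(0.006147, -0.103434)  product (-0.015803, 0.030854)
  m=-2: Y*=(0.039025, 0.011053)  Y=(-0.143219, -0.272415)  product (-0.002578, -0.012214)
  m=-1: Y*=(0.320415, 0.044500)  Y=(0.197981, 0.119589)  product (0.058114, 0.047128)
  m=+0: Y*=(-0.015850, -0.000000)  Y=(0.251581, 0.000000)  product (-0.003988, -0.000000)
  m=+1: Y*=(-0.320415, 0.044500)  Y=(-0.197981, 0.119589)  product (0.058114, -0.047128)
  m=+2: Y*=(0.039025, -0.011053)  Y=(-0.143219, 0.272415)  product (-0.002578, 0.012214)
  m=+3: Y*=(0.306297, -0.134585)  Y=(-0.006147, -0.103434)  product (-0.015803, -0.030854)
  m=+4: Y*=(-0.112018, 0.068987)  Y=(-0.235095, -0.341621)  product (0.049902, 0.022049)
  m=+5: Y*=(-0.260172, 0.214730)  Y=(-0.330103, -0.149266)  product (0.117935, -0.032048)
  m=+6: Y*=(0.277056, -0.301728)  Y=(-0.151985, 0.018129)  product (-0.036638, 0.050881)
Total Σ_m = (0.337877, 0.000000). Multiply by 0.966644: (0.326607, 0.000000). P_6(cos γ) = 0.326607

0.326607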